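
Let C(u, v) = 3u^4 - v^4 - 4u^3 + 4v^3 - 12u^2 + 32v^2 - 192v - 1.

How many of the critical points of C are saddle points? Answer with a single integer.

5

C separates as a function of u plus a function of v, so ∇C=0 decouples.
∂C/∂u = 12u(u - 2)(u + 1) = 0 at u ∈ {-1, 0, 2}; ∂C/∂v = -4(v - 4)(v - 3)(v + 4) = 0 at v ∈ {-4, 3, 4}.
The Hessian is diagonal: diag(C_uu, C_vv). Second derivatives: C_uu(-1)=36, C_uu(0)=-24, C_uu(2)=72; C_vv(-4)=-224, C_vv(3)=28, C_vv(4)=-32.
Saddle points occur where the two diagonal entries have opposite signs: (-1, -4), (-1, 4), (0, 3), (2, -4), (2, 4). Count: 5.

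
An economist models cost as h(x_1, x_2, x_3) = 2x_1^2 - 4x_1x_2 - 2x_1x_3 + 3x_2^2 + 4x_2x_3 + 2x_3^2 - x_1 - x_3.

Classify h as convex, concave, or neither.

h is quadratic, so its Hessian is the constant matrix H = [[4, -4, -2], [-4, 6, 4], [-2, 4, 4]].
Leading principal minors: 4, 8, 8.
All positive ⇒ H ≻ 0 ⇒ convex.

convex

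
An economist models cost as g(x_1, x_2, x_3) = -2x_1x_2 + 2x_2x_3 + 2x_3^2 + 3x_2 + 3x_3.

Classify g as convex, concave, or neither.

g is quadratic, so its Hessian is the constant matrix H = [[0, -2, 0], [-2, 0, 2], [0, 2, 4]].
Leading principal minors: 0, -4, -16.
Neither pattern holds ⇒ H is indefinite ⇒ neither convex nor concave.

neither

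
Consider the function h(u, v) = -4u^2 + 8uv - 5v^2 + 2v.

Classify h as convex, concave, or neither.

h is quadratic, so its Hessian is the constant matrix H = [[-8, 8], [8, -10]].
det(H) = 16, tr(H) = -18.
det(H) > 0 and tr(H) < 0, so H is negative definite everywhere: concave.

concave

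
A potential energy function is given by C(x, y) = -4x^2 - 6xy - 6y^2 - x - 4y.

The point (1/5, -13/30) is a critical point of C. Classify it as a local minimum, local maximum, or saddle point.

The Hessian of C is constant: H = [[-8, -6], [-6, -12]].
det(H) = (-8)·(-12) − (-6)² = 60.
det(H) > 0 and tr(H) = -20 < 0, so H is negative definite and the point is a local maximum.

local maximum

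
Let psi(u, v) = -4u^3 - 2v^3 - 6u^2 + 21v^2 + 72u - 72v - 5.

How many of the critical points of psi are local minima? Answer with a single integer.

psi separates as a function of u plus a function of v, so ∇psi=0 decouples.
∂psi/∂u = -12(u - 2)(u + 3) = 0 at u ∈ {-3, 2}; ∂psi/∂v = -6(v - 4)(v - 3) = 0 at v ∈ {3, 4}.
The Hessian is diagonal: diag(psi_uu, psi_vv). Second derivatives: psi_uu(-3)=60, psi_uu(2)=-60; psi_vv(3)=6, psi_vv(4)=-6.
Local minima occur where both diagonal entries positive: (-3, 3). Count: 1.

1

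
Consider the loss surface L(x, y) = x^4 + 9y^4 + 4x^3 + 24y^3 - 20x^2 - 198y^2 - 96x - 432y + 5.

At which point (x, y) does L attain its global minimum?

L(x,y) separates as P(x) + Q(y) + 5, so its minimum is min P + min Q + 5.
P'(x) = 4(x - 3)(x + 2)(x + 4) vanishes at x ∈ {-4, -2, 3}; Q'(y) = 36(y - 3)(y + 1)(y + 4) vanishes at y ∈ {-4, -1, 3}.
Local minima of P (where P''>0): P(-4)=64, P(3)=-279. Local minima of Q: Q(-4)=-672, Q(3)=-1701.
So the global minimum of L is P(3) + Q(3) + 5 = -279 − 1701 + 5 = -1975, attained at (3, 3).

(3, 3)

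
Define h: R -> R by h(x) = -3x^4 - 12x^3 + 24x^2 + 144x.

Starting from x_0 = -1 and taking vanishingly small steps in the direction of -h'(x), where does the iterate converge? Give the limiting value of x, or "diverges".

-2

h'(x) = -12(x - 2)(x + 2)(x + 3), so h'(-1) = 72.
Gradient descent moves in the -h' direction, i.e. x is decreasing.
The nearest critical point in that direction is x = -2, where h'' = 48 > 0 (a local minimum). The iterate converges there.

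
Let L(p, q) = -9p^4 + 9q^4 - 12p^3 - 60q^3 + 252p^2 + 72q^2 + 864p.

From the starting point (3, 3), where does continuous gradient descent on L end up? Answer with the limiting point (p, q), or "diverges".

(-2, 4)

L is separable, so gradient descent decouples: p follows -∂L/∂p, q follows -∂L/∂q.
∂L/∂p = -36(p - 4)(p + 2)(p + 3); at p=3 this is 1080, so p decreases.
∂L/∂q = 36q(q - 4)(q - 1); at q=3 this is -216, so q increases.
p converges to its nearest critical value -2 (a local min of the p-part); q converges to 4. The iterate converges to (-2, 4).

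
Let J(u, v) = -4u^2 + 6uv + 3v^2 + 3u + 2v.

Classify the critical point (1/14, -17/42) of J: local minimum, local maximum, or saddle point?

saddle point

The Hessian of J is constant: H = [[-8, 6], [6, 6]].
det(H) = (-8)·6 − 6² = -84.
Since det(H) < 0, H is indefinite and the critical point is a saddle point.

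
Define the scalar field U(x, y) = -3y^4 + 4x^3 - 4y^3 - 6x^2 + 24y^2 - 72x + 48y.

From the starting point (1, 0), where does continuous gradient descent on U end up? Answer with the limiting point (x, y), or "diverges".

U is separable, so gradient descent decouples: x follows -∂U/∂x, y follows -∂U/∂y.
∂U/∂x = 12(x - 3)(x + 2); at x=1 this is -72, so x increases.
∂U/∂y = -12(y - 2)(y + 1)(y + 2); at y=0 this is 48, so y decreases.
x converges to its nearest critical value 3 (a local min of the x-part); y converges to -1. The iterate converges to (3, -1).

(3, -1)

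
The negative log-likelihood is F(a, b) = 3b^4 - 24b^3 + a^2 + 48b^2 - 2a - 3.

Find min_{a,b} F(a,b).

-4

F(a,b) separates as P(a) + Q(b) − 3, so its minimum is min P + min Q − 3.
P'(a) = 2a - 2 vanishes at a ∈ {1}; Q'(b) = 12b(b - 4)(b - 2) vanishes at b ∈ {0, 2, 4}.
Local minima of P (where P''>0): P(1)=-1. Local minima of Q: Q(0)=0, Q(4)=0.
So the global minimum of F is P(1) + Q(0) − 3 = -1 + 0 − 3 = -4, attained at (1, 0).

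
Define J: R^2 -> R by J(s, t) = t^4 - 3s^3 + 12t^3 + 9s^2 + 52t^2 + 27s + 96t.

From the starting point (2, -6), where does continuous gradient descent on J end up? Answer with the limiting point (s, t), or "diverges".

(-1, -4)

J is separable, so gradient descent decouples: s follows -∂J/∂s, t follows -∂J/∂t.
∂J/∂s = -9(s - 3)(s + 1); at s=2 this is 27, so s decreases.
∂J/∂t = 4(t + 2)(t + 3)(t + 4); at t=-6 this is -96, so t increases.
s converges to its nearest critical value -1 (a local min of the s-part); t converges to -4. The iterate converges to (-1, -4).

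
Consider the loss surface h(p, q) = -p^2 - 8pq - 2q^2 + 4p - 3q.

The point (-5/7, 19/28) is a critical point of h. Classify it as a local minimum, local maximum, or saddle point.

The Hessian of h is constant: H = [[-2, -8], [-8, -4]].
det(H) = (-2)·(-4) − (-8)² = -56.
Since det(H) < 0, H is indefinite and the critical point is a saddle point.

saddle point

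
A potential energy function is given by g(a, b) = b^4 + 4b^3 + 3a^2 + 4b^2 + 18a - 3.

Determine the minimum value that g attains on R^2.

g(a,b) separates as P(a) + Q(b) − 3, so its minimum is min P + min Q − 3.
P'(a) = 6a + 18 vanishes at a ∈ {-3}; Q'(b) = 4b(b + 1)(b + 2) vanishes at b ∈ {-2, -1, 0}.
Local minima of P (where P''>0): P(-3)=-27. Local minima of Q: Q(-2)=0, Q(0)=0.
So the global minimum of g is P(-3) + Q(-2) − 3 = -27 + 0 − 3 = -30, attained at (-3, -2).

-30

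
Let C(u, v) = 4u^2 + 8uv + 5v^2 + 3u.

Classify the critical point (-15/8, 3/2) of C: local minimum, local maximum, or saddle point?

local minimum

The Hessian of C is constant: H = [[8, 8], [8, 10]].
det(H) = 8·10 − 8² = 16.
det(H) > 0 and tr(H) = 18 > 0, so H is positive definite and the point is a local minimum.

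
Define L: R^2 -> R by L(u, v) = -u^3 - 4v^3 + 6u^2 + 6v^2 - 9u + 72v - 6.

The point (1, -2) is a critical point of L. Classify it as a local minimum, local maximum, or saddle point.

local minimum

The mixed partial ∂²L/∂u∂v is 0, so the Hessian at any point is diag(L_uu, L_vv) = diag(6(-u + 2), 12(-2v + 1)).
At (1, -2): H = diag(6, 60).
Both eigenvalues are positive, so H is positive definite: a local minimum.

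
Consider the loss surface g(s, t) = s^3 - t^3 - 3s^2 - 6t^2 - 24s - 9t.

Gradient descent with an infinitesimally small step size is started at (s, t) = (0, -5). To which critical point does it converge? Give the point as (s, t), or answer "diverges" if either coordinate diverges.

g is separable, so gradient descent decouples: s follows -∂g/∂s, t follows -∂g/∂t.
∂g/∂s = 3(s - 4)(s + 2); at s=0 this is -24, so s increases.
∂g/∂t = -3(t + 1)(t + 3); at t=-5 this is -24, so t increases.
s converges to its nearest critical value 4 (a local min of the s-part); t converges to -3. The iterate converges to (4, -3).

(4, -3)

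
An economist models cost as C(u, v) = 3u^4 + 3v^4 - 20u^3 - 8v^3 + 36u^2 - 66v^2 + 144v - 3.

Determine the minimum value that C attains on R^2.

C(u,v) separates as P(u) + Q(v) − 3, so its minimum is min P + min Q − 3.
P'(u) = 12u(u - 3)(u - 2) vanishes at u ∈ {0, 2, 3}; Q'(v) = 12(v - 4)(v - 1)(v + 3) vanishes at v ∈ {-3, 1, 4}.
Local minima of P (where P''>0): P(0)=0, P(3)=27. Local minima of Q: Q(-3)=-567, Q(4)=-224.
So the global minimum of C is P(0) + Q(-3) − 3 = 0 − 567 − 3 = -570, attained at (0, -3).

-570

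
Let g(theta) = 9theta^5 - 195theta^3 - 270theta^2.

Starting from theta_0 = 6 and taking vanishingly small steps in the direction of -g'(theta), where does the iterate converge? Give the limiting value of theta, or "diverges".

g'(theta) = 45theta(theta - 4)(theta + 1)(theta + 3), so g'(6) = 34020.
Gradient descent moves in the -g' direction, i.e. theta is decreasing.
The nearest critical point in that direction is theta = 4, where g'' = 6300 > 0 (a local minimum). The iterate converges there.

4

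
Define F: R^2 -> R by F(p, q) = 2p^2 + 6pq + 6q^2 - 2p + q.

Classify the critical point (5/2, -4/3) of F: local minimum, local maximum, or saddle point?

The Hessian of F is constant: H = [[4, 6], [6, 12]].
det(H) = 4·12 − 6² = 12.
det(H) > 0 and tr(H) = 16 > 0, so H is positive definite and the point is a local minimum.

local minimum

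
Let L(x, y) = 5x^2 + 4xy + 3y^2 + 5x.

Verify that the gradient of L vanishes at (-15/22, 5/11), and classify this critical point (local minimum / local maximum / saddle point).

local minimum

∇L = (10x + 4y + 5, 4x + 6y); substituting (-15/22, 5/11) gives ∇L = (0, 0), so (-15/22, 5/11) is indeed a critical point.
The Hessian of L is constant: H = [[10, 4], [4, 6]].
det(H) = 10·6 − 4² = 44.
det(H) > 0 and tr(H) = 16 > 0, so H is positive definite and the point is a local minimum.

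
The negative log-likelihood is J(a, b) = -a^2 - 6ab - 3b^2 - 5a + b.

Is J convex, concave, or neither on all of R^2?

neither

J is quadratic, so its Hessian is the constant matrix H = [[-2, -6], [-6, -6]].
det(H) = -24, tr(H) = -8.
det(H) < 0, so H is indefinite: neither convex nor concave.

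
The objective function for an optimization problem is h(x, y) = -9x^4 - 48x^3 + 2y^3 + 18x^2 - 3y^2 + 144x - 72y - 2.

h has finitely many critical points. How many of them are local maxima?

2

h separates as a function of x plus a function of y, so ∇h=0 decouples.
∂h/∂x = -36(x - 1)(x + 1)(x + 4) = 0 at x ∈ {-4, -1, 1}; ∂h/∂y = 6(y - 4)(y + 3) = 0 at y ∈ {-3, 4}.
The Hessian is diagonal: diag(h_xx, h_yy). Second derivatives: h_xx(-4)=-540, h_xx(-1)=216, h_xx(1)=-360; h_yy(-3)=-42, h_yy(4)=42.
Local maxima occur where both diagonal entries negative: (-4, -3), (1, -3). Count: 2.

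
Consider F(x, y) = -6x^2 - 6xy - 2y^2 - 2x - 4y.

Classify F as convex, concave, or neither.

concave

F is quadratic, so its Hessian is the constant matrix H = [[-12, -6], [-6, -4]].
det(H) = 12, tr(H) = -16.
det(H) > 0 and tr(H) < 0, so H is negative definite everywhere: concave.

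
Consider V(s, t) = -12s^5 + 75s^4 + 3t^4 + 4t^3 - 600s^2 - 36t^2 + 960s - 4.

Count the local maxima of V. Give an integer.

2

V separates as a function of s plus a function of t, so ∇V=0 decouples.
∂V/∂s = -60(s - 4)(s - 2)(s - 1)(s + 2) = 0 at s ∈ {-2, 1, 2, 4}; ∂V/∂t = 12t(t - 2)(t + 3) = 0 at t ∈ {-3, 0, 2}.
The Hessian is diagonal: diag(V_ss, V_tt). Second derivatives: V_ss(-2)=4320, V_ss(1)=-540, V_ss(2)=480, V_ss(4)=-2160; V_tt(-3)=180, V_tt(0)=-72, V_tt(2)=120.
Local maxima occur where both diagonal entries negative: (1, 0), (4, 0). Count: 2.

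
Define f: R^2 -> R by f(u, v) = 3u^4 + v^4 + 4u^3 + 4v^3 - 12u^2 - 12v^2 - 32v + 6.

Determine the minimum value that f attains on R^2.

f(u,v) separates as P(u) + Q(v) + 6, so its minimum is min P + min Q + 6.
P'(u) = 12u(u - 1)(u + 2) vanishes at u ∈ {-2, 0, 1}; Q'(v) = 4(v - 2)(v + 1)(v + 4) vanishes at v ∈ {-4, -1, 2}.
Local minima of P (where P''>0): P(-2)=-32, P(1)=-5. Local minima of Q: Q(-4)=-64, Q(2)=-64.
So the global minimum of f is P(-2) + Q(-4) + 6 = -32 − 64 + 6 = -90, attained at (-2, -4).

-90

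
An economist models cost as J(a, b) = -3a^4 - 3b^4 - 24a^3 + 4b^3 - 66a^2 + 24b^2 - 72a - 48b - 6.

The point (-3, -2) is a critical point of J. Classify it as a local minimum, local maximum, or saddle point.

local maximum

The mixed partial ∂²J/∂a∂b is 0, so the Hessian at any point is diag(J_aa, J_bb) = diag(-12(3a^2 + 12a + 11), 12(-3b^2 + 2b + 4)).
At (-3, -2): H = diag(-24, -144).
Both eigenvalues are negative, so H is negative definite: a local maximum.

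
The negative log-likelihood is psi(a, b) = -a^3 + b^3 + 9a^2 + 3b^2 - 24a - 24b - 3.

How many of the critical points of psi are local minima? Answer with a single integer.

psi separates as a function of a plus a function of b, so ∇psi=0 decouples.
∂psi/∂a = -3(a - 4)(a - 2) = 0 at a ∈ {2, 4}; ∂psi/∂b = 3(b - 2)(b + 4) = 0 at b ∈ {-4, 2}.
The Hessian is diagonal: diag(psi_aa, psi_bb). Second derivatives: psi_aa(2)=6, psi_aa(4)=-6; psi_bb(-4)=-18, psi_bb(2)=18.
Local minima occur where both diagonal entries positive: (2, 2). Count: 1.

1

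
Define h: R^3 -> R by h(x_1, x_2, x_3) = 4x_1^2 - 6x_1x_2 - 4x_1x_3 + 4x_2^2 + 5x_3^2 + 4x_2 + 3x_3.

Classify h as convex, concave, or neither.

h is quadratic, so its Hessian is the constant matrix H = [[8, -6, -4], [-6, 8, 0], [-4, 0, 10]].
Leading principal minors: 8, 28, 152.
All positive ⇒ H ≻ 0 ⇒ convex.

convex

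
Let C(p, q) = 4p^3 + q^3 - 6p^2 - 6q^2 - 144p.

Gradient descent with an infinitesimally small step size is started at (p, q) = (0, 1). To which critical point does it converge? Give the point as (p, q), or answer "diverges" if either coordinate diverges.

(4, 4)

C is separable, so gradient descent decouples: p follows -∂C/∂p, q follows -∂C/∂q.
∂C/∂p = 12(p - 4)(p + 3); at p=0 this is -144, so p increases.
∂C/∂q = 3q(q - 4); at q=1 this is -9, so q increases.
p converges to its nearest critical value 4 (a local min of the p-part); q converges to 4. The iterate converges to (4, 4).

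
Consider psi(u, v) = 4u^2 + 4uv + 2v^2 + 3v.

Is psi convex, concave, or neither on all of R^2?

convex

psi is quadratic, so its Hessian is the constant matrix H = [[8, 4], [4, 4]].
det(H) = 16, tr(H) = 12.
det(H) > 0 and tr(H) > 0, so H is positive definite everywhere: convex.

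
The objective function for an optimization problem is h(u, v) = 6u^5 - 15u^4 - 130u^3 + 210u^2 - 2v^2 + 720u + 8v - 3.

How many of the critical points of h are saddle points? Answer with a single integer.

2

h separates as a function of u plus a function of v, so ∇h=0 decouples.
∂h/∂u = 30(u - 4)(u - 2)(u + 1)(u + 3) = 0 at u ∈ {-3, -1, 2, 4}; ∂h/∂v = -4(v - 2) = 0 at v ∈ {2}.
The Hessian is diagonal: diag(h_uu, h_vv). Second derivatives: h_uu(-3)=-2100, h_uu(-1)=900, h_uu(2)=-900, h_uu(4)=2100; h_vv(2)=-4.
Saddle points occur where the two diagonal entries have opposite signs: (-1, 2), (4, 2). Count: 2.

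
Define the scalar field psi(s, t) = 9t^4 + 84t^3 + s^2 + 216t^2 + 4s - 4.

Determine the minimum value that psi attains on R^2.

psi(s,t) separates as P(s) + Q(t) − 4, so its minimum is min P + min Q − 4.
P'(s) = 2s + 4 vanishes at s ∈ {-2}; Q'(t) = 36t(t + 3)(t + 4) vanishes at t ∈ {-4, -3, 0}.
Local minima of P (where P''>0): P(-2)=-4. Local minima of Q: Q(-4)=384, Q(0)=0.
So the global minimum of psi is P(-2) + Q(0) − 4 = -4 + 0 − 4 = -8, attained at (-2, 0).

-8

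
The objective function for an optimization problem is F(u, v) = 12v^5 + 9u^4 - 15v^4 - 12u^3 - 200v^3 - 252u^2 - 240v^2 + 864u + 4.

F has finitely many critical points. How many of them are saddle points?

6

F separates as a function of u plus a function of v, so ∇F=0 decouples.
∂F/∂u = 36(u - 3)(u - 2)(u + 4) = 0 at u ∈ {-4, 2, 3}; ∂F/∂v = 60v(v - 4)(v + 1)(v + 2) = 0 at v ∈ {-2, -1, 0, 4}.
The Hessian is diagonal: diag(F_uu, F_vv). Second derivatives: F_uu(-4)=1512, F_uu(2)=-216, F_uu(3)=252; F_vv(-2)=-720, F_vv(-1)=300, F_vv(0)=-480, F_vv(4)=7200.
Saddle points occur where the two diagonal entries have opposite signs: (-4, -2), (-4, 0), (2, -1), (2, 4), (3, -2), (3, 0). Count: 6.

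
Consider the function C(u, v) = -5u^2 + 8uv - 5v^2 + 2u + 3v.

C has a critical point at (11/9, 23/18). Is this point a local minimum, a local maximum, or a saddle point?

local maximum

The Hessian of C is constant: H = [[-10, 8], [8, -10]].
det(H) = (-10)·(-10) − 8² = 36.
det(H) > 0 and tr(H) = -20 < 0, so H is negative definite and the point is a local maximum.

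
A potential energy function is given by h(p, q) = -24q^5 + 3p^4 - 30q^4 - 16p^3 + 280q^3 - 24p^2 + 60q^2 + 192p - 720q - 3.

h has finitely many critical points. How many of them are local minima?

4

h separates as a function of p plus a function of q, so ∇h=0 decouples.
∂h/∂p = 12(p - 4)(p - 2)(p + 2) = 0 at p ∈ {-2, 2, 4}; ∂h/∂q = -120(q - 2)(q - 1)(q + 1)(q + 3) = 0 at q ∈ {-3, -1, 1, 2}.
The Hessian is diagonal: diag(h_pp, h_qq). Second derivatives: h_pp(-2)=288, h_pp(2)=-96, h_pp(4)=144; h_qq(-3)=4800, h_qq(-1)=-1440, h_qq(1)=960, h_qq(2)=-1800.
Local minima occur where both diagonal entries positive: (-2, -3), (-2, 1), (4, -3), (4, 1). Count: 4.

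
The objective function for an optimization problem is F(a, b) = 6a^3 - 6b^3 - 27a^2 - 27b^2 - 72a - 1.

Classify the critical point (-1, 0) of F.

The mixed partial ∂²F/∂a∂b is 0, so the Hessian at any point is diag(F_aa, F_bb) = diag(18(2a - 3), -18(2b + 3)).
At (-1, 0): H = diag(-90, -54).
Both eigenvalues are negative, so H is negative definite: a local maximum.

local maximum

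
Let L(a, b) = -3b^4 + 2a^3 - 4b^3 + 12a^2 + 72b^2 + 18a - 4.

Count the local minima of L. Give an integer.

L separates as a function of a plus a function of b, so ∇L=0 decouples.
∂L/∂a = 6(a + 1)(a + 3) = 0 at a ∈ {-3, -1}; ∂L/∂b = -12b(b - 3)(b + 4) = 0 at b ∈ {-4, 0, 3}.
The Hessian is diagonal: diag(L_aa, L_bb). Second derivatives: L_aa(-3)=-12, L_aa(-1)=12; L_bb(-4)=-336, L_bb(0)=144, L_bb(3)=-252.
Local minima occur where both diagonal entries positive: (-1, 0). Count: 1.

1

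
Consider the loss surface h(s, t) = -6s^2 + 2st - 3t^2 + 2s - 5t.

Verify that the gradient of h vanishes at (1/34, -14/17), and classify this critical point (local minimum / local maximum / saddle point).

local maximum

∇h = (-12s + 2t + 2, 2s - 6t - 5); substituting (1/34, -14/17) gives ∇h = (0, 0), so (1/34, -14/17) is indeed a critical point.
The Hessian of h is constant: H = [[-12, 2], [2, -6]].
det(H) = (-12)·(-6) − 2² = 68.
det(H) > 0 and tr(H) = -18 < 0, so H is negative definite and the point is a local maximum.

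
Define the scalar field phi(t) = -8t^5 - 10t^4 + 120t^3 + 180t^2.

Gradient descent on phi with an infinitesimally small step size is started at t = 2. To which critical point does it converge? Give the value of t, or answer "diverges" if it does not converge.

phi'(t) = -40t(t - 3)(t + 1)(t + 3), so phi'(2) = 1200.
Gradient descent moves in the -phi' direction, i.e. t is decreasing.
The nearest critical point in that direction is t = 0, where phi'' = 360 > 0 (a local minimum). The iterate converges there.

0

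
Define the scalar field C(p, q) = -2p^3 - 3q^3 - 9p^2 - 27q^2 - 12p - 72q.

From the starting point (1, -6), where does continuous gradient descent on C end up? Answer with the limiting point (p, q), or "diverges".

diverges

C is separable, so gradient descent decouples: p follows -∂C/∂p, q follows -∂C/∂q.
∂C/∂p = -6(p + 1)(p + 2); at p=1 this is -36, so p increases.
∂C/∂q = -9(q + 2)(q + 4); at q=-6 this is -72, so q increases.
The p-coordinate has no critical point in that direction and runs off to infinity.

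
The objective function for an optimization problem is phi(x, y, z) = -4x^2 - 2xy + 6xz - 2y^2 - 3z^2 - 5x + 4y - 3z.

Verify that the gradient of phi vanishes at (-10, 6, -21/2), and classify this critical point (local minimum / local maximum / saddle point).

local maximum

∇phi = (-8x - 2y + 6z - 5, -2x - 4y + 4, 6x - 6z - 3); substituting (-10, 6, -21/2) gives ∇phi = (0, 0, 0), so (-10, 6, -21/2) is indeed a critical point.
The Hessian is constant: H = [[-8, -2, 6], [-2, -4, 0], [6, 0, -6]].
Leading principal minors: Δ₁ = -8, Δ₂ = 28, Δ₃ = -24.
The minors alternate sign starting negative (−, +, −), so H is negative definite: a local maximum.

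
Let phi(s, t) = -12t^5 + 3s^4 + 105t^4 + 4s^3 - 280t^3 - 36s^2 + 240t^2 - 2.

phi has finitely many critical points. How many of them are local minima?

phi separates as a function of s plus a function of t, so ∇phi=0 decouples.
∂phi/∂s = 12s(s - 2)(s + 3) = 0 at s ∈ {-3, 0, 2}; ∂phi/∂t = -60t(t - 4)(t - 2)(t - 1) = 0 at t ∈ {0, 1, 2, 4}.
The Hessian is diagonal: diag(phi_ss, phi_tt). Second derivatives: phi_ss(-3)=180, phi_ss(0)=-72, phi_ss(2)=120; phi_tt(0)=480, phi_tt(1)=-180, phi_tt(2)=240, phi_tt(4)=-1440.
Local minima occur where both diagonal entries positive: (-3, 0), (-3, 2), (2, 0), (2, 2). Count: 4.

4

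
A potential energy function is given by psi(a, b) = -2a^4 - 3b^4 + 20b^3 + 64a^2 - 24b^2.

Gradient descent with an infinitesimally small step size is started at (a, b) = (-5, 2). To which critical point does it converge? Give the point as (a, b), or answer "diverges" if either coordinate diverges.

diverges

psi is separable, so gradient descent decouples: a follows -∂psi/∂a, b follows -∂psi/∂b.
∂psi/∂a = -8a(a - 4)(a + 4); at a=-5 this is 360, so a decreases.
∂psi/∂b = -12b(b - 4)(b - 1); at b=2 this is 48, so b decreases.
The a-coordinate has no critical point in that direction and runs off to infinity.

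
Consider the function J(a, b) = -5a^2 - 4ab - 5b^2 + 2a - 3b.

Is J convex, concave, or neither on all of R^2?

concave

J is quadratic, so its Hessian is the constant matrix H = [[-10, -4], [-4, -10]].
det(H) = 84, tr(H) = -20.
det(H) > 0 and tr(H) < 0, so H is negative definite everywhere: concave.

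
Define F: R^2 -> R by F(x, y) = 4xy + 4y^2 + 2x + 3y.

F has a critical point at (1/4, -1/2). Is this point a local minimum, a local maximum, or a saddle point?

saddle point

The Hessian of F is constant: H = [[0, 4], [4, 8]].
det(H) = 0·8 − 4² = -16.
Since det(H) < 0, H is indefinite and the critical point is a saddle point.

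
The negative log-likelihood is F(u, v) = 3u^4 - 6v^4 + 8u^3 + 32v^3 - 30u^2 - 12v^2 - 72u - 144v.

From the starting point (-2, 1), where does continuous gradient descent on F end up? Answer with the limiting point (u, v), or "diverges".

(-3, 2)

F is separable, so gradient descent decouples: u follows -∂F/∂u, v follows -∂F/∂v.
∂F/∂u = 12(u - 2)(u + 1)(u + 3); at u=-2 this is 48, so u decreases.
∂F/∂v = -24(v - 3)(v - 2)(v + 1); at v=1 this is -96, so v increases.
u converges to its nearest critical value -3 (a local min of the u-part); v converges to 2. The iterate converges to (-3, 2).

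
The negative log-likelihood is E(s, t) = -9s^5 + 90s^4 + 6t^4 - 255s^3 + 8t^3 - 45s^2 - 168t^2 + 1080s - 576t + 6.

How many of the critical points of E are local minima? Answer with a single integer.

E separates as a function of s plus a function of t, so ∇E=0 decouples.
∂E/∂s = -45(s - 4)(s - 3)(s - 2)(s + 1) = 0 at s ∈ {-1, 2, 3, 4}; ∂E/∂t = 24(t - 4)(t + 2)(t + 3) = 0 at t ∈ {-3, -2, 4}.
The Hessian is diagonal: diag(E_ss, E_tt). Second derivatives: E_ss(-1)=2700, E_ss(2)=-270, E_ss(3)=180, E_ss(4)=-450; E_tt(-3)=168, E_tt(-2)=-144, E_tt(4)=1008.
Local minima occur where both diagonal entries positive: (-1, -3), (-1, 4), (3, -3), (3, 4). Count: 4.

4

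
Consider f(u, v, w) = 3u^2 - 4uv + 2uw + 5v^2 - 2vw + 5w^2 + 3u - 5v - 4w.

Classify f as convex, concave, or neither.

f is quadratic, so its Hessian is the constant matrix H = [[6, -4, 2], [-4, 10, -2], [2, -2, 10]].
Leading principal minors: 6, 44, 408.
All positive ⇒ H ≻ 0 ⇒ convex.

convex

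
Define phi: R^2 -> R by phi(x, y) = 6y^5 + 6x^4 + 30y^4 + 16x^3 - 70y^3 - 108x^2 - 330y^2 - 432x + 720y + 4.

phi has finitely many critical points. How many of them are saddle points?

phi separates as a function of x plus a function of y, so ∇phi=0 decouples.
∂phi/∂x = 24(x - 3)(x + 2)(x + 3) = 0 at x ∈ {-3, -2, 3}; ∂phi/∂y = 30(y - 2)(y - 1)(y + 3)(y + 4) = 0 at y ∈ {-4, -3, 1, 2}.
The Hessian is diagonal: diag(phi_xx, phi_yy). Second derivatives: phi_xx(-3)=144, phi_xx(-2)=-120, phi_xx(3)=720; phi_yy(-4)=-900, phi_yy(-3)=600, phi_yy(1)=-600, phi_yy(2)=900.
Saddle points occur where the two diagonal entries have opposite signs: (-3, -4), (-3, 1), (-2, -3), (-2, 2), (3, -4), (3, 1). Count: 6.

6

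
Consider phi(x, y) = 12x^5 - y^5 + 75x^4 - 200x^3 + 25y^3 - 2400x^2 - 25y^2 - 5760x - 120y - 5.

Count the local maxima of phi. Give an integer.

4

phi separates as a function of x plus a function of y, so ∇phi=0 decouples.
∂phi/∂x = 60(x - 4)(x + 2)(x + 3)(x + 4) = 0 at x ∈ {-4, -3, -2, 4}; ∂phi/∂y = -5(y - 3)(y - 2)(y + 1)(y + 4) = 0 at y ∈ {-4, -1, 2, 3}.
The Hessian is diagonal: diag(phi_xx, phi_yy). Second derivatives: phi_xx(-4)=-960, phi_xx(-3)=420, phi_xx(-2)=-720, phi_xx(4)=20160; phi_yy(-4)=630, phi_yy(-1)=-180, phi_yy(2)=90, phi_yy(3)=-140.
Local maxima occur where both diagonal entries negative: (-4, -1), (-4, 3), (-2, -1), (-2, 3). Count: 4.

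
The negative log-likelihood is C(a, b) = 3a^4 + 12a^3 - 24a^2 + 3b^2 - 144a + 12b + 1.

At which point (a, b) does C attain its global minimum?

(2, -2)

C(a,b) separates as P(a) + Q(b) + 1, so its minimum is min P + min Q + 1.
P'(a) = 12(a - 2)(a + 2)(a + 3) vanishes at a ∈ {-3, -2, 2}; Q'(b) = 6b + 12 vanishes at b ∈ {-2}.
Local minima of P (where P''>0): P(-3)=135, P(2)=-240. Local minima of Q: Q(-2)=-12.
So the global minimum of C is P(2) + Q(-2) + 1 = -240 − 12 + 1 = -251, attained at (2, -2).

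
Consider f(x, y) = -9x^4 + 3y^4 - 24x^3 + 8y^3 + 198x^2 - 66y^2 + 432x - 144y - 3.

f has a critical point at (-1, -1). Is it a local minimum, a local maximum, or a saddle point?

saddle point

The mixed partial ∂²f/∂x∂y is 0, so the Hessian at any point is diag(f_xx, f_yy) = diag(36(-3x^2 - 4x + 11), 12(3y^2 + 4y - 11)).
At (-1, -1): H = diag(432, -144).
The eigenvalues have opposite signs, so H is indefinite: a saddle point.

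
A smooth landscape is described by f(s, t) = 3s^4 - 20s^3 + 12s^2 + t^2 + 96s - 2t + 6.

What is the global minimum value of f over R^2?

-56

f(s,t) separates as P(s) + Q(t) + 6, so its minimum is min P + min Q + 6.
P'(s) = 12(s - 4)(s - 2)(s + 1) vanishes at s ∈ {-1, 2, 4}; Q'(t) = 2(t - 1) vanishes at t ∈ {1}.
Local minima of P (where P''>0): P(-1)=-61, P(4)=64. Local minima of Q: Q(1)=-1.
So the global minimum of f is P(-1) + Q(1) + 6 = -61 − 1 + 6 = -56, attained at (-1, 1).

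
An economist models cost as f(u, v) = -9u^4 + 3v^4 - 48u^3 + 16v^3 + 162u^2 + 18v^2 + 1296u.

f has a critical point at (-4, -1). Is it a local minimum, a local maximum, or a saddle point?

local maximum

The mixed partial ∂²f/∂u∂v is 0, so the Hessian at any point is diag(f_uu, f_vv) = diag(36(-3u^2 - 8u + 9), 12(3v^2 + 8v + 3)).
At (-4, -1): H = diag(-252, -24).
Both eigenvalues are negative, so H is negative definite: a local maximum.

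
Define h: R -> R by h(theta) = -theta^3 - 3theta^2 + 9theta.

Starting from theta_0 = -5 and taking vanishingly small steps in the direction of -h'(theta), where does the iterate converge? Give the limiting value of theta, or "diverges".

h'(theta) = -3(theta - 1)(theta + 3), so h'(-5) = -36.
Gradient descent moves in the -h' direction, i.e. theta is increasing.
The nearest critical point in that direction is theta = -3, where h'' = 12 > 0 (a local minimum). The iterate converges there.

-3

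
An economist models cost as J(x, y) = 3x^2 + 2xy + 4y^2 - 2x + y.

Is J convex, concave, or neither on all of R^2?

J is quadratic, so its Hessian is the constant matrix H = [[6, 2], [2, 8]].
det(H) = 44, tr(H) = 14.
det(H) > 0 and tr(H) > 0, so H is positive definite everywhere: convex.

convex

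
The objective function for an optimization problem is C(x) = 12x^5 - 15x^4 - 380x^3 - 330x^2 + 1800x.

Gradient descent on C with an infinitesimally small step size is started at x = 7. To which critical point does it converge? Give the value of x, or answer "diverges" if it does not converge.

5

C'(x) = 60(x - 5)(x - 1)(x + 2)(x + 3), so C'(7) = 64800.
Gradient descent moves in the -C' direction, i.e. x is decreasing.
The nearest critical point in that direction is x = 5, where C'' = 13440 > 0 (a local minimum). The iterate converges there.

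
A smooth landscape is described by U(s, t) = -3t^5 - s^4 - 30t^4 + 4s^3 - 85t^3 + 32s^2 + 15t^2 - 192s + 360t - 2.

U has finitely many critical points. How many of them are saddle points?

U separates as a function of s plus a function of t, so ∇U=0 decouples.
∂U/∂s = -4(s - 4)(s - 3)(s + 4) = 0 at s ∈ {-4, 3, 4}; ∂U/∂t = -15(t - 1)(t + 2)(t + 3)(t + 4) = 0 at t ∈ {-4, -3, -2, 1}.
The Hessian is diagonal: diag(U_ss, U_tt). Second derivatives: U_ss(-4)=-224, U_ss(3)=28, U_ss(4)=-32; U_tt(-4)=150, U_tt(-3)=-60, U_tt(-2)=90, U_tt(1)=-900.
Saddle points occur where the two diagonal entries have opposite signs: (-4, -4), (-4, -2), (3, -3), (3, 1), (4, -4), (4, -2). Count: 6.

6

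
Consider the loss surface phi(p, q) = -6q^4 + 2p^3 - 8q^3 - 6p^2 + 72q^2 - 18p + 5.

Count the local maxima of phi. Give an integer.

2

phi separates as a function of p plus a function of q, so ∇phi=0 decouples.
∂phi/∂p = 6(p - 3)(p + 1) = 0 at p ∈ {-1, 3}; ∂phi/∂q = -24q(q - 2)(q + 3) = 0 at q ∈ {-3, 0, 2}.
The Hessian is diagonal: diag(phi_pp, phi_qq). Second derivatives: phi_pp(-1)=-24, phi_pp(3)=24; phi_qq(-3)=-360, phi_qq(0)=144, phi_qq(2)=-240.
Local maxima occur where both diagonal entries negative: (-1, -3), (-1, 2). Count: 2.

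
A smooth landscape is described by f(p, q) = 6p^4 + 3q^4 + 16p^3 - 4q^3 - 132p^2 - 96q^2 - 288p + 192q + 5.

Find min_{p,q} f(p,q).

f(p,q) separates as A(p) + B(q) + 5, so its minimum is min A + min B + 5.
A'(p) = 24(p - 3)(p + 1)(p + 4) vanishes at p ∈ {-4, -1, 3}; B'(q) = 12(q - 4)(q - 1)(q + 4) vanishes at q ∈ {-4, 1, 4}.
Local minima of A (where A''>0): A(-4)=-448, A(3)=-1134. Local minima of B: B(-4)=-1280, B(4)=-256.
So the global minimum of f is A(3) + B(-4) + 5 = -1134 − 1280 + 5 = -2409, attained at (3, -4).

-2409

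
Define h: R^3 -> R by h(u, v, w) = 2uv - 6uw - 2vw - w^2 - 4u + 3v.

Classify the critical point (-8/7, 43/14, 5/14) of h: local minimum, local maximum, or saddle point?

saddle point

The Hessian is constant: H = [[0, 2, -6], [2, 0, -2], [-6, -2, -2]].
Leading principal minors: Δ₁ = 0, Δ₂ = -4, Δ₃ = 56.
The minors fit neither the all-positive nor the alternating-sign pattern, so H is indefinite: a saddle point.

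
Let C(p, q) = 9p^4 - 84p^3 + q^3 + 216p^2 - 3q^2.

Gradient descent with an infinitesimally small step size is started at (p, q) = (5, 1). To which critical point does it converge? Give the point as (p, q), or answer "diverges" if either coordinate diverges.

C is separable, so gradient descent decouples: p follows -∂C/∂p, q follows -∂C/∂q.
∂C/∂p = 36p(p - 4)(p - 3); at p=5 this is 360, so p decreases.
∂C/∂q = 3q(q - 2); at q=1 this is -3, so q increases.
p converges to its nearest critical value 4 (a local min of the p-part); q converges to 2. The iterate converges to (4, 2).

(4, 2)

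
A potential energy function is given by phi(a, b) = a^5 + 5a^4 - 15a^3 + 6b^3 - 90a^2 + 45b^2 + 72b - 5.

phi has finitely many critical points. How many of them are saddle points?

4

phi separates as a function of a plus a function of b, so ∇phi=0 decouples.
∂phi/∂a = 5a(a - 3)(a + 3)(a + 4) = 0 at a ∈ {-4, -3, 0, 3}; ∂phi/∂b = 18(b + 1)(b + 4) = 0 at b ∈ {-4, -1}.
The Hessian is diagonal: diag(phi_aa, phi_bb). Second derivatives: phi_aa(-4)=-140, phi_aa(-3)=90, phi_aa(0)=-180, phi_aa(3)=630; phi_bb(-4)=-54, phi_bb(-1)=54.
Saddle points occur where the two diagonal entries have opposite signs: (-4, -1), (-3, -4), (0, -1), (3, -4). Count: 4.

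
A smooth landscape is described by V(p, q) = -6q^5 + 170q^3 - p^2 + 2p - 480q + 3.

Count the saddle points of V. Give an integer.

2

V separates as a function of p plus a function of q, so ∇V=0 decouples.
∂V/∂p = -2(p - 1) = 0 at p ∈ {1}; ∂V/∂q = -30(q - 4)(q - 1)(q + 1)(q + 4) = 0 at q ∈ {-4, -1, 1, 4}.
The Hessian is diagonal: diag(V_pp, V_qq). Second derivatives: V_pp(1)=-2; V_qq(-4)=3600, V_qq(-1)=-900, V_qq(1)=900, V_qq(4)=-3600.
Saddle points occur where the two diagonal entries have opposite signs: (1, -4), (1, 1). Count: 2.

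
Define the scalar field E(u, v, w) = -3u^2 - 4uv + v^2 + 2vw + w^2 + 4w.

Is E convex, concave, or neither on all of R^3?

E is quadratic, so its Hessian is the constant matrix H = [[-6, -4, 0], [-4, 2, 2], [0, 2, 2]].
Leading principal minors: -6, -28, -32.
Neither pattern holds ⇒ H is indefinite ⇒ neither convex nor concave.

neither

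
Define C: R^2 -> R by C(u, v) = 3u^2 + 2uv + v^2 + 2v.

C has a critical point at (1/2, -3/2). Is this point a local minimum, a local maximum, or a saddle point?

local minimum

The Hessian of C is constant: H = [[6, 2], [2, 2]].
det(H) = 6·2 − 2² = 8.
det(H) > 0 and tr(H) = 8 > 0, so H is positive definite and the point is a local minimum.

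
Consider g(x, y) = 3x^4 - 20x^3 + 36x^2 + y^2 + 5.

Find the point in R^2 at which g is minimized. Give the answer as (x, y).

(0, 0)

g(x,y) separates as P(x) + Q(y) + 5, so its minimum is min P + min Q + 5.
P'(x) = 12x(x - 3)(x - 2) vanishes at x ∈ {0, 2, 3}; Q'(y) = 2y vanishes at y ∈ {0}.
Local minima of P (where P''>0): P(0)=0, P(3)=27. Local minima of Q: Q(0)=0.
So the global minimum of g is P(0) + Q(0) + 5 = 0 + 0 + 5 = 5, attained at (0, 0).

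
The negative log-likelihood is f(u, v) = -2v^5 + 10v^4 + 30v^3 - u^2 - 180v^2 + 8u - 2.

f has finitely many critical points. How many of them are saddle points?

2

f separates as a function of u plus a function of v, so ∇f=0 decouples.
∂f/∂u = -2(u - 4) = 0 at u ∈ {4}; ∂f/∂v = -10v(v - 4)(v - 3)(v + 3) = 0 at v ∈ {-3, 0, 3, 4}.
The Hessian is diagonal: diag(f_uu, f_vv). Second derivatives: f_uu(4)=-2; f_vv(-3)=1260, f_vv(0)=-360, f_vv(3)=180, f_vv(4)=-280.
Saddle points occur where the two diagonal entries have opposite signs: (4, -3), (4, 3). Count: 2.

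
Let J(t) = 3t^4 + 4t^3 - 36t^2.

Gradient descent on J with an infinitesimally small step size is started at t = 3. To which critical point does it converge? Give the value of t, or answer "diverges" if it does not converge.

2

J'(t) = 12t(t - 2)(t + 3), so J'(3) = 216.
Gradient descent moves in the -J' direction, i.e. t is decreasing.
The nearest critical point in that direction is t = 2, where J'' = 120 > 0 (a local minimum). The iterate converges there.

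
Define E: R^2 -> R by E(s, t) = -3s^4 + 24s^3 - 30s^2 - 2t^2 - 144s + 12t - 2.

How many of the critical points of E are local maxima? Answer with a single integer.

2

E separates as a function of s plus a function of t, so ∇E=0 decouples.
∂E/∂s = -12(s - 4)(s - 3)(s + 1) = 0 at s ∈ {-1, 3, 4}; ∂E/∂t = -4(t - 3) = 0 at t ∈ {3}.
The Hessian is diagonal: diag(E_ss, E_tt). Second derivatives: E_ss(-1)=-240, E_ss(3)=48, E_ss(4)=-60; E_tt(3)=-4.
Local maxima occur where both diagonal entries negative: (-1, 3), (4, 3). Count: 2.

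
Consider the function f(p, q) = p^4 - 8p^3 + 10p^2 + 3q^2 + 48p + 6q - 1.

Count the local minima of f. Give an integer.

f separates as a function of p plus a function of q, so ∇f=0 decouples.
∂f/∂p = 4(p - 4)(p - 3)(p + 1) = 0 at p ∈ {-1, 3, 4}; ∂f/∂q = 6(q + 1) = 0 at q ∈ {-1}.
The Hessian is diagonal: diag(f_pp, f_qq). Second derivatives: f_pp(-1)=80, f_pp(3)=-16, f_pp(4)=20; f_qq(-1)=6.
Local minima occur where both diagonal entries positive: (-1, -1), (4, -1). Count: 2.

2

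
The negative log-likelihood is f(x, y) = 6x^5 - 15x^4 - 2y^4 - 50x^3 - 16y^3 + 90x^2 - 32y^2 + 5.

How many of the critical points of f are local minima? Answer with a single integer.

2

f separates as a function of x plus a function of y, so ∇f=0 decouples.
∂f/∂x = 30x(x - 3)(x - 1)(x + 2) = 0 at x ∈ {-2, 0, 1, 3}; ∂f/∂y = -8y(y + 2)(y + 4) = 0 at y ∈ {-4, -2, 0}.
The Hessian is diagonal: diag(f_xx, f_yy). Second derivatives: f_xx(-2)=-900, f_xx(0)=180, f_xx(1)=-180, f_xx(3)=900; f_yy(-4)=-64, f_yy(-2)=32, f_yy(0)=-64.
Local minima occur where both diagonal entries positive: (0, -2), (3, -2). Count: 2.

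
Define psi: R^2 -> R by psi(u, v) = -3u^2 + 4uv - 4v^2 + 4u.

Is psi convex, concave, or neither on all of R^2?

concave

psi is quadratic, so its Hessian is the constant matrix H = [[-6, 4], [4, -8]].
det(H) = 32, tr(H) = -14.
det(H) > 0 and tr(H) < 0, so H is negative definite everywhere: concave.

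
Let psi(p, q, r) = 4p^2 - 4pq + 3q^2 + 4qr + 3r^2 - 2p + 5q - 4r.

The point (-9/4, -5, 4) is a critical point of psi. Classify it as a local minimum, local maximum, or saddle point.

local minimum

The Hessian is constant: H = [[8, -4, 0], [-4, 6, 4], [0, 4, 6]].
Leading principal minors: Δ₁ = 8, Δ₂ = 32, Δ₃ = 64.
All leading minors are positive, so H is positive definite: a local minimum.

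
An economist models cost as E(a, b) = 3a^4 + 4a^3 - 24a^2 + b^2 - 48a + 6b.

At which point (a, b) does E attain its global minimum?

(2, -3)

E(a,b) separates as P(a) + Q(b), so its minimum is min P + min Q.
P'(a) = 12(a - 2)(a + 1)(a + 2) vanishes at a ∈ {-2, -1, 2}; Q'(b) = 2b + 6 vanishes at b ∈ {-3}.
Local minima of P (where P''>0): P(-2)=16, P(2)=-112. Local minima of Q: Q(-3)=-9.
So the global minimum of E is P(2) + Q(-3) = -112 − 9 = -121, attained at (2, -3).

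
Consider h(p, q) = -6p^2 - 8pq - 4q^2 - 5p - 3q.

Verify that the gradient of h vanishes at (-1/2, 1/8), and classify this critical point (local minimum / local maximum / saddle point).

local maximum

∇h = (-12p - 8q - 5, -8p - 8q - 3); substituting (-1/2, 1/8) gives ∇h = (0, 0), so (-1/2, 1/8) is indeed a critical point.
The Hessian of h is constant: H = [[-12, -8], [-8, -8]].
det(H) = (-12)·(-8) − (-8)² = 32.
det(H) > 0 and tr(H) = -20 < 0, so H is negative definite and the point is a local maximum.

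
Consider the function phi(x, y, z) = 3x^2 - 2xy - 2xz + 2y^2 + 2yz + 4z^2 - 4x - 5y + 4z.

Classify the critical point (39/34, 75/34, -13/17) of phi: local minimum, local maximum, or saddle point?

local minimum

The Hessian is constant: H = [[6, -2, -2], [-2, 4, 2], [-2, 2, 8]].
Leading principal minors: Δ₁ = 6, Δ₂ = 20, Δ₃ = 136.
All leading minors are positive, so H is positive definite: a local minimum.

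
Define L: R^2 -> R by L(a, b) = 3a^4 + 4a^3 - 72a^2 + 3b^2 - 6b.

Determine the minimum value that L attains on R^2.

L(a,b) separates as P(a) + Q(b), so its minimum is min P + min Q.
P'(a) = 12a(a - 3)(a + 4) vanishes at a ∈ {-4, 0, 3}; Q'(b) = 6b - 6 vanishes at b ∈ {1}.
Local minima of P (where P''>0): P(-4)=-640, P(3)=-297. Local minima of Q: Q(1)=-3.
So the global minimum of L is P(-4) + Q(1) = -640 − 3 = -643, attained at (-4, 1).

-643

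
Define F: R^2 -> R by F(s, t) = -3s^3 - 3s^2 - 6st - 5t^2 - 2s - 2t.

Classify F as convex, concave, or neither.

The term -3s^3 is cubic, so the Hessian is not constant.
∂²F/∂s² = -18s - 6, which takes both signs as s varies (negative for sufficiently large s). A diagonal entry of the Hessian changing sign means the Hessian is neither positive- nor negative-semidefinite on all of R^2.

neither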